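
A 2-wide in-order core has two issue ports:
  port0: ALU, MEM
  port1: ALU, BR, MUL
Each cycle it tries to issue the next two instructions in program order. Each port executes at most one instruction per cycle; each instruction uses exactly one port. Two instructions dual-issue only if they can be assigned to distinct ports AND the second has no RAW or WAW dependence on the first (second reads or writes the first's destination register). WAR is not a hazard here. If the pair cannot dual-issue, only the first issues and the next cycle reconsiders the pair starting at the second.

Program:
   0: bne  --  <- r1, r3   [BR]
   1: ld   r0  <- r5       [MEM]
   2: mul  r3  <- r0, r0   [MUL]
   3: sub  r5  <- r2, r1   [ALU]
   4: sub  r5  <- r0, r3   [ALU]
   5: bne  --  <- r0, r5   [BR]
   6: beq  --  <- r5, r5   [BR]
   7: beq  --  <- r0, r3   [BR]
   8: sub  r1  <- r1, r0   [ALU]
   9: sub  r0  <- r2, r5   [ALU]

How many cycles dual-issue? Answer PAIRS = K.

PAIRS = 3

  cy0 -> i0,i1 (bne;ld) pair
  cy1 -> i2,i3 (mul;sub) pair
  cy2 -> i4 (sub) RAW r5
  cy3 -> i5 (bne) no-port BR/BR
  cy4 -> i6 (beq) no-port BR/BR
  cy5 -> i7,i8 (beq;sub) pair
  cy6 -> i9 (sub) tail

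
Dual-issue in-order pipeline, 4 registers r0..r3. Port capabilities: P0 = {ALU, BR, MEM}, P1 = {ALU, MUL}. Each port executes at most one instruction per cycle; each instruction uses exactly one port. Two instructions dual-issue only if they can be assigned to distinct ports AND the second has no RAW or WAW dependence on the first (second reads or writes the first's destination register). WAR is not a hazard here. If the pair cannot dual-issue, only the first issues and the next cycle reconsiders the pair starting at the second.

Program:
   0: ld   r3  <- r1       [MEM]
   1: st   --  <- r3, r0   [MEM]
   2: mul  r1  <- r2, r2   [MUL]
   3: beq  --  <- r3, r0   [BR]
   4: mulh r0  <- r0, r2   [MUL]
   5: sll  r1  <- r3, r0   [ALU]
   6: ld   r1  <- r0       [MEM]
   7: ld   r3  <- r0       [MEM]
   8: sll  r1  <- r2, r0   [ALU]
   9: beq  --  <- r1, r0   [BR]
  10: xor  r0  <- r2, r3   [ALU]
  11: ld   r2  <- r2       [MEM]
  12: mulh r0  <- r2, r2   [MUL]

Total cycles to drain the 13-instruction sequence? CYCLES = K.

t=0 i0:ld.MEM ; no-port MEM/MEM
t=1 i1/i2:st.MEM/mul.MUL ; 2-wide
t=2 i3/i4:beq.BR/mulh.MUL ; 2-wide
t=3 i5:sll.ALU ; WAW r1
t=4 i6:ld.MEM ; no-port MEM/MEM
t=5 i7/i8:ld.MEM/sll.ALU ; 2-wide
t=6 i9/i10:beq.BR/xor.ALU ; 2-wide
t=7 i11:ld.MEM ; RAW r2
t=8 i12:mulh.MUL ; tail

CYCLES = 9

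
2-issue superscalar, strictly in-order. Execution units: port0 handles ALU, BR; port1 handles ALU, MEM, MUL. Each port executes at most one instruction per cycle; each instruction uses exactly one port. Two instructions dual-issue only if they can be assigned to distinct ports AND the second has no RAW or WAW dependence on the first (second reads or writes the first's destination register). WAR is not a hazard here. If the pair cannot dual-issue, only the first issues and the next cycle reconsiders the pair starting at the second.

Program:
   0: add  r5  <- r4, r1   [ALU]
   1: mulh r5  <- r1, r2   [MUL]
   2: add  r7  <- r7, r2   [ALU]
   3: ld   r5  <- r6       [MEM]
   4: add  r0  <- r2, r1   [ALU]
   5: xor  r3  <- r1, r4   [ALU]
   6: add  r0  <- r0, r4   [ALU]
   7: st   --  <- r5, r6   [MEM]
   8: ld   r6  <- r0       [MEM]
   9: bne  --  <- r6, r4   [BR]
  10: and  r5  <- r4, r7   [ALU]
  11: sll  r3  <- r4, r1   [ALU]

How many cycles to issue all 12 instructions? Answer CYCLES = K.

CYCLES = 8

0. add @i0  | WAW r5
1. mulh;add @i1+i2  | pair
2. ld;add @i3+i4  | pair
3. xor;add @i5+i6  | pair
4. st @i7  | no-port MEM/MEM
5. ld @i8  | RAW r6
6. bne;and @i9+i10  | pair
7. sll @i11  | tail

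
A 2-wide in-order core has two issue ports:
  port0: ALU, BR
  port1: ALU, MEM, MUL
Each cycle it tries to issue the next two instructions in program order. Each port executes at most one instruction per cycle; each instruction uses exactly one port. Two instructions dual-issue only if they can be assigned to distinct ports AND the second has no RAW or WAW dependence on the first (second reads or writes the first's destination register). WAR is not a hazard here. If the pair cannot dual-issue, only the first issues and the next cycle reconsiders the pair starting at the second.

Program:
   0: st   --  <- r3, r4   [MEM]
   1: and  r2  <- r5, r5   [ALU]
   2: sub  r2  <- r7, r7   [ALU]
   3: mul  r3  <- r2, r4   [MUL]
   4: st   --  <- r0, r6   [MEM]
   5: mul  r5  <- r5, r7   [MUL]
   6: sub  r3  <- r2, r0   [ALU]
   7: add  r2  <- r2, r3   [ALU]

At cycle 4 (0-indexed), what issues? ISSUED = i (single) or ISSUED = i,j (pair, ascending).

ISSUED = 5,6

[0] i0+i1  st;and  -- pair
[1] i2  sub  -- RAW r2
[2] i3  mul  -- no-port MUL/MEM
[3] i4  st  -- no-port MEM/MUL
[4] i5+i6  mul;sub  -- pair
[5] i7  add  -- tail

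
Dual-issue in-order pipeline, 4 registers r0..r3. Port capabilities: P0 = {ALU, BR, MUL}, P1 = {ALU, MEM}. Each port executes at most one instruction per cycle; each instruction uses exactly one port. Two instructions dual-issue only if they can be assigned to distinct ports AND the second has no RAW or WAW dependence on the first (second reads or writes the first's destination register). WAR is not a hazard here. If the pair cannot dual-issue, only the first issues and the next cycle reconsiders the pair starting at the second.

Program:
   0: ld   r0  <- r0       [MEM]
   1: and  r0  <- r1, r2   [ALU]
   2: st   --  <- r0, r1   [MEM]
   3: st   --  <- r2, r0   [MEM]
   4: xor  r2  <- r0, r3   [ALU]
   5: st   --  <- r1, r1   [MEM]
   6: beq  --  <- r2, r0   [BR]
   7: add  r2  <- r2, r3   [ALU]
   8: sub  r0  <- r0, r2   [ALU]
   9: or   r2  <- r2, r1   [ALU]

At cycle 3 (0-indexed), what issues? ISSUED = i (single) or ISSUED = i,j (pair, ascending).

ISSUED = 3,4

0. ld.MEM @i0  | WAW r0
1. and.ALU @i1  | RAW r0
2. st.MEM @i2  | no-port MEM/MEM
3. st.MEM;xor.ALU @i3&i4  | pair
4. st.MEM;beq.BR @i5&i6  | pair
5. add.ALU @i7  | RAW r2
6. sub.ALU;or.ALU @i8&i9  | pair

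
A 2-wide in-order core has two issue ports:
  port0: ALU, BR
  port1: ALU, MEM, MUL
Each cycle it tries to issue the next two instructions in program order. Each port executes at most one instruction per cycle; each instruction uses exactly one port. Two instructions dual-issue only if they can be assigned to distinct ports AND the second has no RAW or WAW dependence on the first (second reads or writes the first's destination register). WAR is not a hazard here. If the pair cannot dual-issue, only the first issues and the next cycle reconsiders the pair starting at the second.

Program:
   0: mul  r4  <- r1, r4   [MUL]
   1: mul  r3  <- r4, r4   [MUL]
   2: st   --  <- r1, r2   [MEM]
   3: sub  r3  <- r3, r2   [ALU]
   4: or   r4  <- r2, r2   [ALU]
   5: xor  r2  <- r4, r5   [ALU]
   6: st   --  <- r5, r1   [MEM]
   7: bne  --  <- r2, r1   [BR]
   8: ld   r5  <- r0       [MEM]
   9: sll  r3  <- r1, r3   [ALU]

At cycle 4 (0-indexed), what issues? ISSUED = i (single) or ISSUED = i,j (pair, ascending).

ISSUED = 5,6

t=0 i0:mul ; no-port MUL/MUL
t=1 i1:mul ; no-port MUL/MEM
t=2 i2+i3:st/sub ; 2-wide
t=3 i4:or ; RAW r4
t=4 i5+i6:xor/st ; 2-wide
t=5 i7+i8:bne/ld ; 2-wide
t=6 i9:sll ; tail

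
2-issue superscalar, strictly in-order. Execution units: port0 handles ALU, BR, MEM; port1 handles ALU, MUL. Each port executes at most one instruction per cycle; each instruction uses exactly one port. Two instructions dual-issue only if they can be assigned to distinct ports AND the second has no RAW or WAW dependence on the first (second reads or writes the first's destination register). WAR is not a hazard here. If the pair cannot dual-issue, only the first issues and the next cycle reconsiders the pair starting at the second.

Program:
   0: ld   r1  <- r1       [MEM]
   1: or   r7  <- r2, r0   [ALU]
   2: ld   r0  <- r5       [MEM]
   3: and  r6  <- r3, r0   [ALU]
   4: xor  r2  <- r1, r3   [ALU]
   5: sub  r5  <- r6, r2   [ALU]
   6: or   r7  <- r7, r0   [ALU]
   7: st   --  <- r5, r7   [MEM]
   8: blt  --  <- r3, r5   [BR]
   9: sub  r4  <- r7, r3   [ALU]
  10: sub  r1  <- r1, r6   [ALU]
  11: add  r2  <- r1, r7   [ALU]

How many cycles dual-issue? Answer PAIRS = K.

PAIRS = 4

t=0 i0&i1:ld.MEM+or.ALU ; pair
t=1 i2:ld.MEM ; RAW r0
t=2 i3&i4:and.ALU+xor.ALU ; pair
t=3 i5&i6:sub.ALU+or.ALU ; pair
t=4 i7:st.MEM ; no-port MEM/BR
t=5 i8&i9:blt.BR+sub.ALU ; pair
t=6 i10:sub.ALU ; RAW r1
t=7 i11:add.ALU ; tail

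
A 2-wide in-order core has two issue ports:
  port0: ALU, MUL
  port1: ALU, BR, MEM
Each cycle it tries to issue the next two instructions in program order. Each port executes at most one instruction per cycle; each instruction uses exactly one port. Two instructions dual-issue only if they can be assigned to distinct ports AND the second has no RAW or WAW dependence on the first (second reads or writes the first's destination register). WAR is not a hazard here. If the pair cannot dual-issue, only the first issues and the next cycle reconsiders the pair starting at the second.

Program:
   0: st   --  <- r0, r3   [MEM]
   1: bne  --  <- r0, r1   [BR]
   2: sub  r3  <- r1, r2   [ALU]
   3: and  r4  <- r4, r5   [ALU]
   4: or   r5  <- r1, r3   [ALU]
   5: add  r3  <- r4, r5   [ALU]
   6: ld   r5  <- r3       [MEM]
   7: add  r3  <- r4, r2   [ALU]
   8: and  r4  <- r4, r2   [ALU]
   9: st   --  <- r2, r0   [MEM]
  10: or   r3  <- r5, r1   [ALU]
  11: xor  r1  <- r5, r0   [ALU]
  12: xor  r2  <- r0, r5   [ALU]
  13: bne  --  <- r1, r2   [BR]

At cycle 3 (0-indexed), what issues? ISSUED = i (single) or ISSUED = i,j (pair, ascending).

ISSUED = 5

t=0 i0:st ; no-port MEM/BR
t=1 i1,i2:bne;sub ; pair
t=2 i3,i4:and;or ; pair
t=3 i5:add ; RAW r3
t=4 i6,i7:ld;add ; pair
t=5 i8,i9:and;st ; pair
t=6 i10,i11:or;xor ; pair
t=7 i12:xor ; RAW r2
t=8 i13:bne ; tail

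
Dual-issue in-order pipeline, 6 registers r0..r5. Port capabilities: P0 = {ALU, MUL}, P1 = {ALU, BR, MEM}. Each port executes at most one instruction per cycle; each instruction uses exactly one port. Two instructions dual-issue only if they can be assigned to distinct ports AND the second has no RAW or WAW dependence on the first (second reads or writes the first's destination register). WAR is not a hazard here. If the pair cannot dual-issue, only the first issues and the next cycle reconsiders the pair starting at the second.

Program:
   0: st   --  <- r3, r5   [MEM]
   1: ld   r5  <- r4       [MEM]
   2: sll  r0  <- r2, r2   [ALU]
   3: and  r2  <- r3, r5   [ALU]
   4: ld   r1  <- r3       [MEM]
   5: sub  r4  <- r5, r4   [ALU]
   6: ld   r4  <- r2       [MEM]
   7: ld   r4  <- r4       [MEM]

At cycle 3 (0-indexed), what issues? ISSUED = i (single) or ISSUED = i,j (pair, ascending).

[0] i0  st.MEM  -- no-port MEM/MEM
[1] i1/i2  ld.MEM;sll.ALU  -- dual
[2] i3/i4  and.ALU;ld.MEM  -- dual
[3] i5  sub.ALU  -- WAW r4
[4] i6  ld.MEM  -- no-port MEM/MEM
[5] i7  ld.MEM  -- tail

ISSUED = 5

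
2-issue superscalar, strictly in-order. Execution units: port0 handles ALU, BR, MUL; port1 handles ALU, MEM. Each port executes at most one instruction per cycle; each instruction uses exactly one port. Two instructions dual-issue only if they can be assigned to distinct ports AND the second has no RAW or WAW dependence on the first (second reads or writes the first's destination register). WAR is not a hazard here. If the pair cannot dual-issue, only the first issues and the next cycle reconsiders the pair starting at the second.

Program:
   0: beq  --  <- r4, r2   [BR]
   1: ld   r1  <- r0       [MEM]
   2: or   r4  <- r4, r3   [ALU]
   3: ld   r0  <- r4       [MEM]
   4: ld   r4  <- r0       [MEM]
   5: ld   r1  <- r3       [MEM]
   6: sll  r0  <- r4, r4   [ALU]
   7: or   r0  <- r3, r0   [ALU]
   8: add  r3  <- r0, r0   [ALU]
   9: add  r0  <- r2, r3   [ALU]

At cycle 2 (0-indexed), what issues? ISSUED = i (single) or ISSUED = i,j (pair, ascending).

t=0 i0,i1:beq+ld ; 2-wide
t=1 i2:or ; RAW r4
t=2 i3:ld ; no-port MEM/MEM
t=3 i4:ld ; no-port MEM/MEM
t=4 i5,i6:ld+sll ; 2-wide
t=5 i7:or ; RAW r0
t=6 i8:add ; RAW r3
t=7 i9:add ; tail

ISSUED = 3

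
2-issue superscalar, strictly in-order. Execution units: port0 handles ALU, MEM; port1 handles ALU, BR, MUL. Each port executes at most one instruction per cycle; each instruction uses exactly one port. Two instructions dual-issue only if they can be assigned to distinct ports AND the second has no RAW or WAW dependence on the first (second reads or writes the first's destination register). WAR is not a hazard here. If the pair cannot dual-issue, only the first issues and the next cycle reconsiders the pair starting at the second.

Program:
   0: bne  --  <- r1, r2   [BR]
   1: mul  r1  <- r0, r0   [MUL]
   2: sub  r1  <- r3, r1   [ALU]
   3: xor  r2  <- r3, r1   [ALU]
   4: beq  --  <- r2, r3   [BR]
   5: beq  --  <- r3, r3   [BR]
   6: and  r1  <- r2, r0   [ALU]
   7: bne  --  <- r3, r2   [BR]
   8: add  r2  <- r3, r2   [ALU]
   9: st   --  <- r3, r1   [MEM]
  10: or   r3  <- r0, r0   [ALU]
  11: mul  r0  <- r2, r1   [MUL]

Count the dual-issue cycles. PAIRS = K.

PAIRS = 3

0. bne.BR @i0  | no-port BR/MUL
1. mul.MUL @i1  | RAW+WAW r1
2. sub.ALU @i2  | RAW r1
3. xor.ALU @i3  | RAW r2
4. beq.BR @i4  | no-port BR/BR
5. beq.BR and.ALU @i5&i6  | 2-wide
6. bne.BR add.ALU @i7&i8  | 2-wide
7. st.MEM or.ALU @i9&i10  | 2-wide
8. mul.MUL @i11  | tail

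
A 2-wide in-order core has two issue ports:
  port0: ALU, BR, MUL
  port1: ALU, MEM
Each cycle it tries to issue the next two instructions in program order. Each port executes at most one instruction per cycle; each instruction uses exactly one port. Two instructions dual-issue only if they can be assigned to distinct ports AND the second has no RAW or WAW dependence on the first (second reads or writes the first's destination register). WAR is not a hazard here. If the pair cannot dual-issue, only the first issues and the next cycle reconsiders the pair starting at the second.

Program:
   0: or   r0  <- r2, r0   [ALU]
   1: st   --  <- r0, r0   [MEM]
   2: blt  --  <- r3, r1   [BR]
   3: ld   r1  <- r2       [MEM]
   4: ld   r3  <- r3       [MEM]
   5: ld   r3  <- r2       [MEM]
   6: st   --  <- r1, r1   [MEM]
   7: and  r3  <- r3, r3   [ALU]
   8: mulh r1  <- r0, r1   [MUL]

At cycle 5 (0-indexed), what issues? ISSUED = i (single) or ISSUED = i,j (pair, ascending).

ISSUED = 6,7

[0] i0  or.ALU  -- RAW r0
[1] i1&i2  st.MEM+blt.BR  -- dual
[2] i3  ld.MEM  -- no-port MEM/MEM
[3] i4  ld.MEM  -- no-port MEM/MEM
[4] i5  ld.MEM  -- no-port MEM/MEM
[5] i6&i7  st.MEM+and.ALU  -- dual
[6] i8  mulh.MUL  -- tail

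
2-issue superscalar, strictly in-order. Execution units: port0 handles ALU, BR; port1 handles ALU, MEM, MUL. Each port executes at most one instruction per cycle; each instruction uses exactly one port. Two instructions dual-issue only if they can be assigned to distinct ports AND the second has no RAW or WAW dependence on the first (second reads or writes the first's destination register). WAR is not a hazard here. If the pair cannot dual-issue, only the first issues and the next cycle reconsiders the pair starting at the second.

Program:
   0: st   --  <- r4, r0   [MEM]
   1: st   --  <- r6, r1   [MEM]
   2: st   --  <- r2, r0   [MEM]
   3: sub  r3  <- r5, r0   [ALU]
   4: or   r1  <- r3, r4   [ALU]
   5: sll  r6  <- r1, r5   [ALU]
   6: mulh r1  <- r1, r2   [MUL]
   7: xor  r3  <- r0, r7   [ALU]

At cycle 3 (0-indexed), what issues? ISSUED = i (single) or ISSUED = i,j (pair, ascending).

ISSUED = 4

0. st @i0  | no-port MEM/MEM
1. st @i1  | no-port MEM/MEM
2. st/sub @i2/i3  | 2-wide
3. or @i4  | RAW r1
4. sll/mulh @i5/i6  | 2-wide
5. xor @i7  | tail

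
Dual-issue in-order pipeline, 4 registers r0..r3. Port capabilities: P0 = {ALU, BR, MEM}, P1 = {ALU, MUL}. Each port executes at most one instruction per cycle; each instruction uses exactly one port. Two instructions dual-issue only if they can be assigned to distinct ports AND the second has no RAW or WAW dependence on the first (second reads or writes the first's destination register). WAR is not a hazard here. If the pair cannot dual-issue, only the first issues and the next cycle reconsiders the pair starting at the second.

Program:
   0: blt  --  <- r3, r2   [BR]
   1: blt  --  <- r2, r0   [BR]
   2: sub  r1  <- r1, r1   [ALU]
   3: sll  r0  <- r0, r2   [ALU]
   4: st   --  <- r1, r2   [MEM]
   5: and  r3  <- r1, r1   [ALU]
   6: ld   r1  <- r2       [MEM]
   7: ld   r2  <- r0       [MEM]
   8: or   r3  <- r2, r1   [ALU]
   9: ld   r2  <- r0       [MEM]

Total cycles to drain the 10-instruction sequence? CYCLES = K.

CYCLES = 6

c0: i0 blt  no-port BR/BR
c1: i1/i2 blt+sub  dual
c2: i3/i4 sll+st  dual
c3: i5/i6 and+ld  dual
c4: i7 ld  RAW r2
c5: i8/i9 or+ld  dual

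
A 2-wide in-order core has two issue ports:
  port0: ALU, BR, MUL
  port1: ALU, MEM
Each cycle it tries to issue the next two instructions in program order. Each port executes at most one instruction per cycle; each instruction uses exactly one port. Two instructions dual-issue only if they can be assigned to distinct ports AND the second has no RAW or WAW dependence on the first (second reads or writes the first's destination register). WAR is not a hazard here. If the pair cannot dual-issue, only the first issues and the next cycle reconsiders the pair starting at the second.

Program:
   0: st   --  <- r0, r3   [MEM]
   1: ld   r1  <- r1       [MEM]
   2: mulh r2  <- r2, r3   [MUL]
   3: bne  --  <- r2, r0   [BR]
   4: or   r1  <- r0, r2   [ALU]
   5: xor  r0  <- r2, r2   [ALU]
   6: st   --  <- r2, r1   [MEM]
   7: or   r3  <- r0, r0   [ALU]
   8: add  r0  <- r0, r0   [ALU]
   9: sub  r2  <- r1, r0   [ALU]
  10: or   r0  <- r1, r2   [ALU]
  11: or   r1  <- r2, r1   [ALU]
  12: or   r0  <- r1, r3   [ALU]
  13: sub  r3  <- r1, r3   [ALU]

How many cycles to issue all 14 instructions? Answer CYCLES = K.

  cy0 -> i0 (st) no-port MEM/MEM
  cy1 -> i1/i2 (ld mulh) pair
  cy2 -> i3/i4 (bne or) pair
  cy3 -> i5/i6 (xor st) pair
  cy4 -> i7/i8 (or add) pair
  cy5 -> i9 (sub) RAW r2
  cy6 -> i10/i11 (or or) pair
  cy7 -> i12/i13 (or sub) pair

CYCLES = 8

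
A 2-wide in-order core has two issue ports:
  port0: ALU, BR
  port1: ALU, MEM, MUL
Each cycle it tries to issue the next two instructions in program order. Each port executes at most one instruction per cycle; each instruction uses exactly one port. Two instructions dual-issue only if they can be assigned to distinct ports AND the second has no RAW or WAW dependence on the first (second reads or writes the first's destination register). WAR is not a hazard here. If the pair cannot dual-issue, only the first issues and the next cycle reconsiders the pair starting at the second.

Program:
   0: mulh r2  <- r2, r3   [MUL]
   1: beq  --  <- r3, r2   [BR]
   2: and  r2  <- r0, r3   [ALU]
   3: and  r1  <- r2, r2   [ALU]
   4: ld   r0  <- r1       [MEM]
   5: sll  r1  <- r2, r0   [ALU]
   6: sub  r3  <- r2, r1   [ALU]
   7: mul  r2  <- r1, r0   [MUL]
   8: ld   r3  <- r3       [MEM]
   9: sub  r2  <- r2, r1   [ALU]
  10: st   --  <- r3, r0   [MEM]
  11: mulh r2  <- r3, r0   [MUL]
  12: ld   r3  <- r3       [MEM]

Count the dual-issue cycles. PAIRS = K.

PAIRS = 3

c0: i0 mulh.MUL  RAW r2
c1: i1,i2 beq.BR and.ALU  2-wide
c2: i3 and.ALU  RAW r1
c3: i4 ld.MEM  RAW r0
c4: i5 sll.ALU  RAW r1
c5: i6,i7 sub.ALU mul.MUL  2-wide
c6: i8,i9 ld.MEM sub.ALU  2-wide
c7: i10 st.MEM  no-port MEM/MUL
c8: i11 mulh.MUL  no-port MUL/MEM
c9: i12 ld.MEM  tail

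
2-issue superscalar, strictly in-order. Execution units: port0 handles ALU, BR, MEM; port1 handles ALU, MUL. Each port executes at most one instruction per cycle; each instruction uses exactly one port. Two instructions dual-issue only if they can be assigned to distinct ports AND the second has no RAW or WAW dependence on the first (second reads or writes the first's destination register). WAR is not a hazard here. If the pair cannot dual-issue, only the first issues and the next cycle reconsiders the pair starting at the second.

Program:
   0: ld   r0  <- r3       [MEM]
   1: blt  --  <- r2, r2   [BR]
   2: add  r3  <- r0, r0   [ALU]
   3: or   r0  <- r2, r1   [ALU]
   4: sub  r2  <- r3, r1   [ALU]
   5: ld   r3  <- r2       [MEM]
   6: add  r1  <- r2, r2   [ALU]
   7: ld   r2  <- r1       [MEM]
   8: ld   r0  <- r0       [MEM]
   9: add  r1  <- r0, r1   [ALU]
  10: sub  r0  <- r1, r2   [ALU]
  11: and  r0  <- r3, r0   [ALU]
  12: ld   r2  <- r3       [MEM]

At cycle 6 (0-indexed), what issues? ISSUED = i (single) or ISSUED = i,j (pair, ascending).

[0] i0  ld.MEM  -- no-port MEM/BR
[1] i1/i2  blt.BR+add.ALU  -- dual
[2] i3/i4  or.ALU+sub.ALU  -- dual
[3] i5/i6  ld.MEM+add.ALU  -- dual
[4] i7  ld.MEM  -- no-port MEM/MEM
[5] i8  ld.MEM  -- RAW r0
[6] i9  add.ALU  -- RAW r1
[7] i10  sub.ALU  -- RAW+WAW r0
[8] i11/i12  and.ALU+ld.MEM  -- dual

ISSUED = 9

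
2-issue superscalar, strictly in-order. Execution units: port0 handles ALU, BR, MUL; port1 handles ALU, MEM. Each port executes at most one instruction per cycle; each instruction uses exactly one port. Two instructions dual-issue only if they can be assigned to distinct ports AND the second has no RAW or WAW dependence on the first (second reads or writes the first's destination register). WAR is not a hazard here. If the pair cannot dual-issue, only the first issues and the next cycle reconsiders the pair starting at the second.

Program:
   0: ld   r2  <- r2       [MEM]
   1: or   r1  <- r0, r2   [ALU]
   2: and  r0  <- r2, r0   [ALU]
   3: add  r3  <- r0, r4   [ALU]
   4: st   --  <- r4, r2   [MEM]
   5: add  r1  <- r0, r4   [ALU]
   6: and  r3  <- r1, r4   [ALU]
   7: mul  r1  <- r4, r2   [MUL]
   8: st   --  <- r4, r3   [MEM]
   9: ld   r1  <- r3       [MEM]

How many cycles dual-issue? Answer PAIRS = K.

PAIRS = 3

  cy0 -> i0 (ld) RAW r2
  cy1 -> i1+i2 (or and) 2-wide
  cy2 -> i3+i4 (add st) 2-wide
  cy3 -> i5 (add) RAW r1
  cy4 -> i6+i7 (and mul) 2-wide
  cy5 -> i8 (st) no-port MEM/MEM
  cy6 -> i9 (ld) tail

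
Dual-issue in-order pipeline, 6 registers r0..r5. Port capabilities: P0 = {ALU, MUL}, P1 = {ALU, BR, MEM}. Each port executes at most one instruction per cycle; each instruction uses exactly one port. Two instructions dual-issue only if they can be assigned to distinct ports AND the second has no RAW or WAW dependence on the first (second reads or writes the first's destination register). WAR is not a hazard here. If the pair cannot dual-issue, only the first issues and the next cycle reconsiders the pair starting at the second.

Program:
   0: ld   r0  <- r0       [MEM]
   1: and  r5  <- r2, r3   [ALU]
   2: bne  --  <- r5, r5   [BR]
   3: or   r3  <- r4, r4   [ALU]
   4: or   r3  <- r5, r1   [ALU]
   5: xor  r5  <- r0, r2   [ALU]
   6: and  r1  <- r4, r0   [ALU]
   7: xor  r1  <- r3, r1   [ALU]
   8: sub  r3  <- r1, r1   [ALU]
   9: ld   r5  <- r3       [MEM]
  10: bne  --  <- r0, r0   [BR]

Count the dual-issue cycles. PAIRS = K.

PAIRS = 3

c0: i0/i1 ld.MEM;and.ALU  2-wide
c1: i2/i3 bne.BR;or.ALU  2-wide
c2: i4/i5 or.ALU;xor.ALU  2-wide
c3: i6 and.ALU  RAW+WAW r1
c4: i7 xor.ALU  RAW r1
c5: i8 sub.ALU  RAW r3
c6: i9 ld.MEM  no-port MEM/BR
c7: i10 bne.BR  tail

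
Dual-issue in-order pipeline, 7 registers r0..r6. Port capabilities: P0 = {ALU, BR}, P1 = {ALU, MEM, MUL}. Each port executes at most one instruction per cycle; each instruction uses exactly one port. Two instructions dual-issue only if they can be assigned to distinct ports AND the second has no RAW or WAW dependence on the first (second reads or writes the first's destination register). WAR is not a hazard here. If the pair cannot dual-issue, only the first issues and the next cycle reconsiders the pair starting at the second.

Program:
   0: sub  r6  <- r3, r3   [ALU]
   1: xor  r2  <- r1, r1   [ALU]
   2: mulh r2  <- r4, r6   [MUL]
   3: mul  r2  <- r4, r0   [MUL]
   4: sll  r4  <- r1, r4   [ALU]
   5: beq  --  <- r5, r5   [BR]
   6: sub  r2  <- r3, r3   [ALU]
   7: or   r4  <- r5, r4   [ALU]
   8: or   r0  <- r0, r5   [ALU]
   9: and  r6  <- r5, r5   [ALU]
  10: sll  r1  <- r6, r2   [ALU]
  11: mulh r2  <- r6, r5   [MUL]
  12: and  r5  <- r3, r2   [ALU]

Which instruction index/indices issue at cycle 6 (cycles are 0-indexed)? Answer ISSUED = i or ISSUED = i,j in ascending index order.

ISSUED = 10,11

[0] i0&i1  sub;xor  -- pair
[1] i2  mulh  -- no-port MUL/MUL
[2] i3&i4  mul;sll  -- pair
[3] i5&i6  beq;sub  -- pair
[4] i7&i8  or;or  -- pair
[5] i9  and  -- RAW r6
[6] i10&i11  sll;mulh  -- pair
[7] i12  and  -- tail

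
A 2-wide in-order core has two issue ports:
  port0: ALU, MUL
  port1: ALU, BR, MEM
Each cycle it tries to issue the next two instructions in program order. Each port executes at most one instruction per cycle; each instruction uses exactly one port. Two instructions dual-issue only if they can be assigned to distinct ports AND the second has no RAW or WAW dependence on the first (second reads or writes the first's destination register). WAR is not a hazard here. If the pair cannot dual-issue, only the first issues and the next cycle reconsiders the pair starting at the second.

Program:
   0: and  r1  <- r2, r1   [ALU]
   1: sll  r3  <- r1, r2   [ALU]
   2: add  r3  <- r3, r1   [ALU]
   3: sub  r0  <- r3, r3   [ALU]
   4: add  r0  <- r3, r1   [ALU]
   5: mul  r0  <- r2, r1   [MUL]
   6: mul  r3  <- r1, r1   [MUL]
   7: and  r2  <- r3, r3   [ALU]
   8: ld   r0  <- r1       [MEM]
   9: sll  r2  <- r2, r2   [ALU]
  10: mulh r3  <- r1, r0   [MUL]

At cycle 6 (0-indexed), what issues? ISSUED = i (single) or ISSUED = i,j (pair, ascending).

[0] i0  and.ALU  -- RAW r1
[1] i1  sll.ALU  -- RAW+WAW r3
[2] i2  add.ALU  -- RAW r3
[3] i3  sub.ALU  -- WAW r0
[4] i4  add.ALU  -- WAW r0
[5] i5  mul.MUL  -- no-port MUL/MUL
[6] i6  mul.MUL  -- RAW r3
[7] i7&i8  and.ALU ld.MEM  -- dual
[8] i9&i10  sll.ALU mulh.MUL  -- dual

ISSUED = 6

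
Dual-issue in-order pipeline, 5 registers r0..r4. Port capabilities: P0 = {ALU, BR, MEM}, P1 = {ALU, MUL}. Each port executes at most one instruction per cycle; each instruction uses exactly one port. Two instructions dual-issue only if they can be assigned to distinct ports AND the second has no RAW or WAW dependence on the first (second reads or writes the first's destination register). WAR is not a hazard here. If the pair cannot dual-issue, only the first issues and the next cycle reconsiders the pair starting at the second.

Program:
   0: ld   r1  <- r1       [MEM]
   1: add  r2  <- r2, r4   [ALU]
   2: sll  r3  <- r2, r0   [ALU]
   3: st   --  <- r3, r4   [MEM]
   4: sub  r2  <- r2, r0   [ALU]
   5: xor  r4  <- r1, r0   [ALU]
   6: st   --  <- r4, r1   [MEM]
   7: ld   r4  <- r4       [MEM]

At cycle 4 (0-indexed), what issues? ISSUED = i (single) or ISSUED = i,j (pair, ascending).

t=0 i0,i1:ld;add ; dual
t=1 i2:sll ; RAW r3
t=2 i3,i4:st;sub ; dual
t=3 i5:xor ; RAW r4
t=4 i6:st ; no-port MEM/MEM
t=5 i7:ld ; tail

ISSUED = 6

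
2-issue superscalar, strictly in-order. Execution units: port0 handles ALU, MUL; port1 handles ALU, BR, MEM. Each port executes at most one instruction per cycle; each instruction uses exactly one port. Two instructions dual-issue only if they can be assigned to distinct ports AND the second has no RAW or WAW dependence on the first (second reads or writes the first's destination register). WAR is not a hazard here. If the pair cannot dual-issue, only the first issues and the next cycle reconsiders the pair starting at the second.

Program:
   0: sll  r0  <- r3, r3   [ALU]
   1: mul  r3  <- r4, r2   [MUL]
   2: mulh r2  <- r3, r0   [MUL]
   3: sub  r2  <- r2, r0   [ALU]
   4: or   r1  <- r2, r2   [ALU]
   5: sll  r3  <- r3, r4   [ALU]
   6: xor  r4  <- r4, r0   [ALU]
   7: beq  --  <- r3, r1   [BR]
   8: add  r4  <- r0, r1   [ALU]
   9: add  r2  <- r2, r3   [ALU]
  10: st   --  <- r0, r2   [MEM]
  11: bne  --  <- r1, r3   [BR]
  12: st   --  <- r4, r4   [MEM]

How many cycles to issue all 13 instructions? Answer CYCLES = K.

#0 head=0: sll.ALU/mul.MUL i0/i1 dual
#1 head=2: mulh.MUL i2 RAW+WAW r2
#2 head=3: sub.ALU i3 RAW r2
#3 head=4: or.ALU/sll.ALU i4/i5 dual
#4 head=6: xor.ALU/beq.BR i6/i7 dual
#5 head=8: add.ALU/add.ALU i8/i9 dual
#6 head=10: st.MEM i10 no-port MEM/BR
#7 head=11: bne.BR i11 no-port BR/MEM
#8 head=12: st.MEM i12 tail

CYCLES = 9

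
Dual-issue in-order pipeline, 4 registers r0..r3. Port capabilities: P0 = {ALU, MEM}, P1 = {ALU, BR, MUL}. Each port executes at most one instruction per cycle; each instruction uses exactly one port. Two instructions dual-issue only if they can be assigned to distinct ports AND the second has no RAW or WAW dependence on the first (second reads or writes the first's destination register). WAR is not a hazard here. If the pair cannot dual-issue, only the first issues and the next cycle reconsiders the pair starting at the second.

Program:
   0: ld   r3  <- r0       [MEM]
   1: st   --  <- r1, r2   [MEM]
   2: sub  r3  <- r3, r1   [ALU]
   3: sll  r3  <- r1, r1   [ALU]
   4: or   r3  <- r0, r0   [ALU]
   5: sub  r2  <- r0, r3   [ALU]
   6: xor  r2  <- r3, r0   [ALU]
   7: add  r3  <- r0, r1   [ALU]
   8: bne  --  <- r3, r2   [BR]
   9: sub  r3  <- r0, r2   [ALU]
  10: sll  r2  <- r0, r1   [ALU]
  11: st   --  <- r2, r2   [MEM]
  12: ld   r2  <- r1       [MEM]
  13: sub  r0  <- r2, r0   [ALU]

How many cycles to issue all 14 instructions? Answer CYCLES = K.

#0 head=0: ld i0 no-port MEM/MEM
#1 head=1: st;sub i1/i2 dual
#2 head=3: sll i3 WAW r3
#3 head=4: or i4 RAW r3
#4 head=5: sub i5 WAW r2
#5 head=6: xor;add i6/i7 dual
#6 head=8: bne;sub i8/i9 dual
#7 head=10: sll i10 RAW r2
#8 head=11: st i11 no-port MEM/MEM
#9 head=12: ld i12 RAW r2
#10 head=13: sub i13 tail

CYCLES = 11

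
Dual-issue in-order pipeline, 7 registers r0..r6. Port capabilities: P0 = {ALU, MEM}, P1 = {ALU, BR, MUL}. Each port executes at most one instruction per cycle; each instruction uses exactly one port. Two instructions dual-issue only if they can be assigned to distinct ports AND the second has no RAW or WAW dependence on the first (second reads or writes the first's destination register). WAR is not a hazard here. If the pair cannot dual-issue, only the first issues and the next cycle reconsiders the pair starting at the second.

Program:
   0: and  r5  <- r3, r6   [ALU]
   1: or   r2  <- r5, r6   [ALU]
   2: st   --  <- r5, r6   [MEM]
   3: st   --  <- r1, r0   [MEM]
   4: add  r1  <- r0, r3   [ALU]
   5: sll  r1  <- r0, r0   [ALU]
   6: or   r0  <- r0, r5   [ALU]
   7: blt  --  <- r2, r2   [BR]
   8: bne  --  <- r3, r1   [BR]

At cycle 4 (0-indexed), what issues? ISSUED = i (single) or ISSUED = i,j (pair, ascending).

0. and @i0  | RAW r5
1. or/st @i1/i2  | 2-wide
2. st/add @i3/i4  | 2-wide
3. sll/or @i5/i6  | 2-wide
4. blt @i7  | no-port BR/BR
5. bne @i8  | tail

ISSUED = 7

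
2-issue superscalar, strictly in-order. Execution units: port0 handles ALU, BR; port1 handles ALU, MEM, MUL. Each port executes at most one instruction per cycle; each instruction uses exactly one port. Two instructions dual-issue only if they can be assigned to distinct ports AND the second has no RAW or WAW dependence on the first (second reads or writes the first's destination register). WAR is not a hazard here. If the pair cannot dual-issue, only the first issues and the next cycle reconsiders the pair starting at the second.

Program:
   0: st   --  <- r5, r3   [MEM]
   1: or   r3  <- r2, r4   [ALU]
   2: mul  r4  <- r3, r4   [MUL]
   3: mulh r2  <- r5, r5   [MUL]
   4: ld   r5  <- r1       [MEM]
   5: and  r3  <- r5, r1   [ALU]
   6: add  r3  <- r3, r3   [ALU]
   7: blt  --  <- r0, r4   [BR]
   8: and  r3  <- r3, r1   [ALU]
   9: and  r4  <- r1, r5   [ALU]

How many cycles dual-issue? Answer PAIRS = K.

PAIRS = 3

0. st.MEM+or.ALU @i0+i1  | dual
1. mul.MUL @i2  | no-port MUL/MUL
2. mulh.MUL @i3  | no-port MUL/MEM
3. ld.MEM @i4  | RAW r5
4. and.ALU @i5  | RAW+WAW r3
5. add.ALU+blt.BR @i6+i7  | dual
6. and.ALU+and.ALU @i8+i9  | dual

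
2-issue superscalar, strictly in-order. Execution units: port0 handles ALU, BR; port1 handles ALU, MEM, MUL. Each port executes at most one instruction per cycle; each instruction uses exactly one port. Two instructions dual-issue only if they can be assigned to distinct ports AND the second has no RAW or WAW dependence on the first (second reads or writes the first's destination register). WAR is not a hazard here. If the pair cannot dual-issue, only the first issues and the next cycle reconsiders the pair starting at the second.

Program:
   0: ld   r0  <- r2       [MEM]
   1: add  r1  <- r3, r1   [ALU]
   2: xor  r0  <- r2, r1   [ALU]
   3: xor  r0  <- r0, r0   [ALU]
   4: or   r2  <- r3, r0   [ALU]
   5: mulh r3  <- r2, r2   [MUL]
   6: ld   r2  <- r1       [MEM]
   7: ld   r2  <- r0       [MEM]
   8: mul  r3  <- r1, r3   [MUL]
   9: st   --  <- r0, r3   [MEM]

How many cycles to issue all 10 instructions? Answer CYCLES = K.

CYCLES = 9

  cy0 -> i0&i1 (ld;add) pair
  cy1 -> i2 (xor) RAW+WAW r0
  cy2 -> i3 (xor) RAW r0
  cy3 -> i4 (or) RAW r2
  cy4 -> i5 (mulh) no-port MUL/MEM
  cy5 -> i6 (ld) no-port MEM/MEM
  cy6 -> i7 (ld) no-port MEM/MUL
  cy7 -> i8 (mul) no-port MUL/MEM
  cy8 -> i9 (st) tail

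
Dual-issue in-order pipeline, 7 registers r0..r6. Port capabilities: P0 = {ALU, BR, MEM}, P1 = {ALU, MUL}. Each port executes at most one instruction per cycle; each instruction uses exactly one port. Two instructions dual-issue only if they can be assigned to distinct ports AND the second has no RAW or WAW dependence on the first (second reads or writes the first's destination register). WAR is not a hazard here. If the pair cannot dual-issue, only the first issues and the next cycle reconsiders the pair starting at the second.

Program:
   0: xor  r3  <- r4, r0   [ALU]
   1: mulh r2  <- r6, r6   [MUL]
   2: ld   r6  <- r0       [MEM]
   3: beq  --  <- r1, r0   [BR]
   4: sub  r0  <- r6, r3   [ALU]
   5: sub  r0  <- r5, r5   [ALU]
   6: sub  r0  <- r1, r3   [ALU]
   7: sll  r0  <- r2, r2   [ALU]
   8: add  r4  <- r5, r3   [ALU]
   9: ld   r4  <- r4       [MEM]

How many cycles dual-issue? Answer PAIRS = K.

PAIRS = 3

  cy0 -> i0+i1 (xor/mulh) 2-wide
  cy1 -> i2 (ld) no-port MEM/BR
  cy2 -> i3+i4 (beq/sub) 2-wide
  cy3 -> i5 (sub) WAW r0
  cy4 -> i6 (sub) WAW r0
  cy5 -> i7+i8 (sll/add) 2-wide
  cy6 -> i9 (ld) tail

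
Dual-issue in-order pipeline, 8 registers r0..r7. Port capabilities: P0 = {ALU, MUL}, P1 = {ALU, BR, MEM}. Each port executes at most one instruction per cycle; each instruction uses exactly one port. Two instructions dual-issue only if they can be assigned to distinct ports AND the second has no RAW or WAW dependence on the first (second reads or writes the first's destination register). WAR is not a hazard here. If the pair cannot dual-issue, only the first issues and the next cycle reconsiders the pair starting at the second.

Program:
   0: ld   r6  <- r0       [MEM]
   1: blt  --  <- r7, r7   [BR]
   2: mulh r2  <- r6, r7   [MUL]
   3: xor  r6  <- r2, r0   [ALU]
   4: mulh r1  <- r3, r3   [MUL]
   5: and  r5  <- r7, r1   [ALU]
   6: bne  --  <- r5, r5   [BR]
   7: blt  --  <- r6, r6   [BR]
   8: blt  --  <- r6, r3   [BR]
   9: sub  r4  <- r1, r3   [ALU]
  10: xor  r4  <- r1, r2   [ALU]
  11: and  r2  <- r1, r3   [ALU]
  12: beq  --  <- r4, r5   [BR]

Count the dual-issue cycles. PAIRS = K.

PAIRS = 4

[0] i0  ld.MEM  -- no-port MEM/BR
[1] i1/i2  blt.BR mulh.MUL  -- dual
[2] i3/i4  xor.ALU mulh.MUL  -- dual
[3] i5  and.ALU  -- RAW r5
[4] i6  bne.BR  -- no-port BR/BR
[5] i7  blt.BR  -- no-port BR/BR
[6] i8/i9  blt.BR sub.ALU  -- dual
[7] i10/i11  xor.ALU and.ALU  -- dual
[8] i12  beq.BR  -- tail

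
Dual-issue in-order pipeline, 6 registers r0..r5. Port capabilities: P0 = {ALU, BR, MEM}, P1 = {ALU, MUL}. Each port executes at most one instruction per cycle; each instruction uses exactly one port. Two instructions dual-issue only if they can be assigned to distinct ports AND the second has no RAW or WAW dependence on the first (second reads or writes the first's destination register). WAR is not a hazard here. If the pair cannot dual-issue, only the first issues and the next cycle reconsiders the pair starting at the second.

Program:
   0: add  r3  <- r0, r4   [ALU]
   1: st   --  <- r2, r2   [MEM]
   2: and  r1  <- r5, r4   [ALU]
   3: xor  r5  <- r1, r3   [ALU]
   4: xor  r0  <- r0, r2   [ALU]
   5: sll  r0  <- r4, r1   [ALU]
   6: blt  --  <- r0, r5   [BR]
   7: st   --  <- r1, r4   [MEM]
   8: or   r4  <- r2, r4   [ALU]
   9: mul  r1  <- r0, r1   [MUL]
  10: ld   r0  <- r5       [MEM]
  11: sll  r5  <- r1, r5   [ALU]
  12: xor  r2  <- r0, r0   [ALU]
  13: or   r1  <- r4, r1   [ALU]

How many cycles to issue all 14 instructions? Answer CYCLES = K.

[0] i0,i1  add+st  -- 2-wide
[1] i2  and  -- RAW r1
[2] i3,i4  xor+xor  -- 2-wide
[3] i5  sll  -- RAW r0
[4] i6  blt  -- no-port BR/MEM
[5] i7,i8  st+or  -- 2-wide
[6] i9,i10  mul+ld  -- 2-wide
[7] i11,i12  sll+xor  -- 2-wide
[8] i13  or  -- tail

CYCLES = 9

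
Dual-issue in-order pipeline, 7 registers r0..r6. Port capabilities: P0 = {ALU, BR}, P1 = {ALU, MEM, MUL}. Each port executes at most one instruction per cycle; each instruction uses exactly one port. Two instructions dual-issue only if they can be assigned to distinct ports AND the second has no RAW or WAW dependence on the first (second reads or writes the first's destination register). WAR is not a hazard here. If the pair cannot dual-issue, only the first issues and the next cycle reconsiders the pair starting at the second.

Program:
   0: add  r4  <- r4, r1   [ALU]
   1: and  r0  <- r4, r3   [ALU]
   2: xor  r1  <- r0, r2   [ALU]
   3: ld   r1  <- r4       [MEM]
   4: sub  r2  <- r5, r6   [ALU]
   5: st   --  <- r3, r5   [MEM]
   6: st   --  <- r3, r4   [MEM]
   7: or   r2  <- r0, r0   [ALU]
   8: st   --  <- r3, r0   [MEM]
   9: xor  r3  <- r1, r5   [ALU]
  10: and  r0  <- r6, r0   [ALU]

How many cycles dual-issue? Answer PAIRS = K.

t=0 i0:add.ALU ; RAW r4
t=1 i1:and.ALU ; RAW r0
t=2 i2:xor.ALU ; WAW r1
t=3 i3,i4:ld.MEM sub.ALU ; 2-wide
t=4 i5:st.MEM ; no-port MEM/MEM
t=5 i6,i7:st.MEM or.ALU ; 2-wide
t=6 i8,i9:st.MEM xor.ALU ; 2-wide
t=7 i10:and.ALU ; tail

PAIRS = 3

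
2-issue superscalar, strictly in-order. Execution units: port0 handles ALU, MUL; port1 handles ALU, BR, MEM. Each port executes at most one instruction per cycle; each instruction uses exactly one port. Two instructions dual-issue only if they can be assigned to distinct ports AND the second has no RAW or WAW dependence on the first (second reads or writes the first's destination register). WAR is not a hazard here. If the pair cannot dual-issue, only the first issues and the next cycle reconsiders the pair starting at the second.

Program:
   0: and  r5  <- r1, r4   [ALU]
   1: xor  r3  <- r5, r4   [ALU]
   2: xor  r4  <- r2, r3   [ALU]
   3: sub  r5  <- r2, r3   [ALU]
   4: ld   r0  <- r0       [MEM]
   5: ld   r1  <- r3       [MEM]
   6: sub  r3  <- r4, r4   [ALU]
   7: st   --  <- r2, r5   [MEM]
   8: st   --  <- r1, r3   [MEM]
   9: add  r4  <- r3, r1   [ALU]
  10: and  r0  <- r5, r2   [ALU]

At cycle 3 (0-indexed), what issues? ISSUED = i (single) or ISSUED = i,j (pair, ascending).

c0: i0 and  RAW r5
c1: i1 xor  RAW r3
c2: i2+i3 xor sub  pair
c3: i4 ld  no-port MEM/MEM
c4: i5+i6 ld sub  pair
c5: i7 st  no-port MEM/MEM
c6: i8+i9 st add  pair
c7: i10 and  tail

ISSUED = 4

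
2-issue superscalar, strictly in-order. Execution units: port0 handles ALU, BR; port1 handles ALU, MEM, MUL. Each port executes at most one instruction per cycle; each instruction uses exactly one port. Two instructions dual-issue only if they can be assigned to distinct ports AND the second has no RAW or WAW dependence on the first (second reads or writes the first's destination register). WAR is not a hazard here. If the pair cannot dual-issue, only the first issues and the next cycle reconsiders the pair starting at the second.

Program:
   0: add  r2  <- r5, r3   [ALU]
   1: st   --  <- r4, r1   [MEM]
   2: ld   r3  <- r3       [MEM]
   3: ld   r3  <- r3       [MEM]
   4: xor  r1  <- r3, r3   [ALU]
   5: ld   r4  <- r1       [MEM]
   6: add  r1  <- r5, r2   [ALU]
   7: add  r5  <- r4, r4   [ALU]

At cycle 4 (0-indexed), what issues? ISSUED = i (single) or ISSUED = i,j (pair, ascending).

ISSUED = 5,6

[0] i0,i1  add st  -- dual
[1] i2  ld  -- no-port MEM/MEM
[2] i3  ld  -- RAW r3
[3] i4  xor  -- RAW r1
[4] i5,i6  ld add  -- dual
[5] i7  add  -- tail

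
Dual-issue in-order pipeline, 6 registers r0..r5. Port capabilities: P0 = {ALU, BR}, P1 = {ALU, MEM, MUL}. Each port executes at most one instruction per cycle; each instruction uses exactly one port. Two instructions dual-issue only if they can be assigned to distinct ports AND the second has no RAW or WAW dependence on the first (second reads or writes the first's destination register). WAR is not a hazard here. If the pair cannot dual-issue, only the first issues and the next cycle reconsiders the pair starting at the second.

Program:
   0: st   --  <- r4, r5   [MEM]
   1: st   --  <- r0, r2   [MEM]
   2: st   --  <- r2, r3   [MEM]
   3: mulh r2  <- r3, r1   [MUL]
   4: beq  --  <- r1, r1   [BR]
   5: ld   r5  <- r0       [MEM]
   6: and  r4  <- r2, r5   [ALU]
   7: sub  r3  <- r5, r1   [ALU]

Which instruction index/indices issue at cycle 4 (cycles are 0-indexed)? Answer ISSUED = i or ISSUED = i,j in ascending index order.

  cy0 -> i0 (st) no-port MEM/MEM
  cy1 -> i1 (st) no-port MEM/MEM
  cy2 -> i2 (st) no-port MEM/MUL
  cy3 -> i3/i4 (mulh/beq) 2-wide
  cy4 -> i5 (ld) RAW r5
  cy5 -> i6/i7 (and/sub) 2-wide

ISSUED = 5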